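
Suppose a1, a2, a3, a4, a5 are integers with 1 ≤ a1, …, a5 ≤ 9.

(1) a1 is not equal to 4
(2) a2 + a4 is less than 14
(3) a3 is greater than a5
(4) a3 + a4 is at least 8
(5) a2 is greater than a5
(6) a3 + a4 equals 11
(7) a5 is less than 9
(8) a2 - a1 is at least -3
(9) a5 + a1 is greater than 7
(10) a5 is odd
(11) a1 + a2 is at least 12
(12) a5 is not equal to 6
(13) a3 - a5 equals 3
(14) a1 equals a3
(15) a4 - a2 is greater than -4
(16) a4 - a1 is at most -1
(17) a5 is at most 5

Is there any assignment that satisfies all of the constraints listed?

Setting (a1, a2, a3, a4, a5) = (6, 6, 6, 5, 3) satisfies everything: constraint 2: a2 + a4 = 11; constraint 4: a3 + a4 = 11; constraint 6: a3 + a4 = 11, and the others follow.

Satisfiable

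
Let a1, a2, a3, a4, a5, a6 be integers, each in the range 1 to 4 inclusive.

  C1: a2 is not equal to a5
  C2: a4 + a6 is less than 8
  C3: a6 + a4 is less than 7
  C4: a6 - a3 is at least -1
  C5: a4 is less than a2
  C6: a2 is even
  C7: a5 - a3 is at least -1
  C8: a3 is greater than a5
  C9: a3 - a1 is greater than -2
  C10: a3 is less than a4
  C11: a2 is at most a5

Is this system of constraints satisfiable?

Unsatisfiable

Constraints 5, 8, 10, and 11 give a4 < a2, a2 ≤ a5, a5 < a3, a3 < a4. Chaining: a4 < a2 ≤ a5 < a3 < a4, which forces a4 < a4 — impossible.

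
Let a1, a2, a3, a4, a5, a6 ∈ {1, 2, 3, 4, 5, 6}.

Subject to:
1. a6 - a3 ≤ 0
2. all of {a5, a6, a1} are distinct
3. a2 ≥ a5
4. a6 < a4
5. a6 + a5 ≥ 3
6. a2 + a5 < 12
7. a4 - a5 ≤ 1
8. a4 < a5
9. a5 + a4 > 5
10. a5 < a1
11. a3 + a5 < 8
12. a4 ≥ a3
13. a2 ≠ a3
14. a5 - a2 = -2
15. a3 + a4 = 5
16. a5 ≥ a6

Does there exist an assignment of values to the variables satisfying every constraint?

Satisfiable

Take a1 = 5, a2 = 6, a3 = 2, a4 = 3, a5 = 4, a6 = 2. Then constraint 1: a6 - a3 = 0; constraint 5: a6 + a5 = 6; constraint 6: a2 + a5 = 10, and every other listed constraint is also met.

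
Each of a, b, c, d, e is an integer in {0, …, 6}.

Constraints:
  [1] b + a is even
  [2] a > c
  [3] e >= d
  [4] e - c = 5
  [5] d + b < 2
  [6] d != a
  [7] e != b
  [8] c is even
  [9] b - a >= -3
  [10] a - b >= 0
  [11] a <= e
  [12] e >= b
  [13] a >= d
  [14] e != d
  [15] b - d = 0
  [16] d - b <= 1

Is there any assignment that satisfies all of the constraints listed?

Satisfiable

Setting (a, b, c, d, e) = (2, 0, 0, 0, 5) satisfies everything: constraint 4: e - c = 5; constraint 5: d + b = 0, and the others follow.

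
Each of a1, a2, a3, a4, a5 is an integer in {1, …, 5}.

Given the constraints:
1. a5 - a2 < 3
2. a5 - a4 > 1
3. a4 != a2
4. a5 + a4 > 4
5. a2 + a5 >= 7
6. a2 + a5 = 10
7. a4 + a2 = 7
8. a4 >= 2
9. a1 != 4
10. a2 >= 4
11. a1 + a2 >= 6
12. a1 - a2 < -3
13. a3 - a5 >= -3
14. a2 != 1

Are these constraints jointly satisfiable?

Satisfiable

Try a1 = 1, a2 = 5, a3 = 2, a4 = 2, a5 = 5.
Check constraint 1: a5 - a2 = 0; constraint 2: a5 - a4 = 3; constraint 4: a5 + a4 = 7. The remaining constraints are straightforward to verify.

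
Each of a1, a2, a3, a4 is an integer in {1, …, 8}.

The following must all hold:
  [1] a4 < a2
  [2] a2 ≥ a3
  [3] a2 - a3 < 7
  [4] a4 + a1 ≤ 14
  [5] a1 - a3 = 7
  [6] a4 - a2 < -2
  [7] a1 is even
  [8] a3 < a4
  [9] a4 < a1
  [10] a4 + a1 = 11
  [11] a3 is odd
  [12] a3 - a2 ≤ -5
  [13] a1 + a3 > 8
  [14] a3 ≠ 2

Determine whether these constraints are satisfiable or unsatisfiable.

Satisfiable

Take a1 = 8, a2 = 6, a3 = 1, a4 = 3. Then constraint 3: a2 - a3 = 5; constraint 4: a4 + a1 = 11; constraint 5: a1 - a3 = 7, and every other listed constraint is also met.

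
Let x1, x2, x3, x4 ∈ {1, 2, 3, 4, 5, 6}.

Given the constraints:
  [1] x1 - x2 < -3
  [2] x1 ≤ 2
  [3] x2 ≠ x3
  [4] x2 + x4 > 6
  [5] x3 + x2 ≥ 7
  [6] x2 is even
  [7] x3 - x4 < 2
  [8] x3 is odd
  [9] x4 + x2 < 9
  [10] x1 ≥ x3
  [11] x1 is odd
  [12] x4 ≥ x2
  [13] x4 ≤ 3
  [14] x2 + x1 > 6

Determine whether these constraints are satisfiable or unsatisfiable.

From constraints 2 and 10: x3 ≤ x1 ≤ 2. From constraints 12 and 13: x2 ≤ x4 ≤ 3. Hence x3 + x2 ≤ 5. But constraint 5 requires x3 + x2 ≥ 7, and 7 > 5. Contradiction.

Unsatisfiable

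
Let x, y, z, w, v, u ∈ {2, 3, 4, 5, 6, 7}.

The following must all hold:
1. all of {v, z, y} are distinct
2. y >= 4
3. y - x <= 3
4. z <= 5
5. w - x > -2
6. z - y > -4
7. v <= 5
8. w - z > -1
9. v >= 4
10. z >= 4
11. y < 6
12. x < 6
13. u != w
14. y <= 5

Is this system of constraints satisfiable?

Constraints 2, 4, 7, 9, 10, and 14 confine each of v, z, y to the 2 values {4, 5}.
Constraint 1 requires all 3 of them to be distinct, but only 2 values are available — impossible by the pigeonhole principle.

Unsatisfiable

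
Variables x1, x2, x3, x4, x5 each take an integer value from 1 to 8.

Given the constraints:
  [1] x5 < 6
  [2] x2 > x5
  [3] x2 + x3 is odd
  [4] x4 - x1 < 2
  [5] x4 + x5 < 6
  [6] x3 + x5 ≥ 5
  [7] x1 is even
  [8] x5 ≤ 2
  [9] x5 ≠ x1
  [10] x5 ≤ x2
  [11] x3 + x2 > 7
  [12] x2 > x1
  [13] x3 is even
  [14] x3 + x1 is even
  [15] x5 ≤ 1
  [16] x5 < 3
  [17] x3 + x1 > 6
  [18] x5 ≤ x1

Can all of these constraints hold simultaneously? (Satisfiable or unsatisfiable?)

Satisfiable

One satisfying assignment is x1 = 4, x2 = 5, x3 = 4, x4 = 4, x5 = 1.
For the less obvious constraints — constraint 4: x4 - x1 = 0; constraint 5: x4 + x5 = 5 — and the others hold by inspection.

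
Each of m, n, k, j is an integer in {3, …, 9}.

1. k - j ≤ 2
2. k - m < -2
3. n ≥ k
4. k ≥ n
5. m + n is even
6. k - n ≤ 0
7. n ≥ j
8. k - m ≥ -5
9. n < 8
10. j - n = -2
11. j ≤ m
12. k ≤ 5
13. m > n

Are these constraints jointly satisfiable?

Satisfiable

Try m = 9, n = 5, k = 5, j = 3.
Check constraint 1: k - j = 2; constraint 2: k - m = -4; constraint 6: k - n = 0. The remaining constraints are straightforward to verify.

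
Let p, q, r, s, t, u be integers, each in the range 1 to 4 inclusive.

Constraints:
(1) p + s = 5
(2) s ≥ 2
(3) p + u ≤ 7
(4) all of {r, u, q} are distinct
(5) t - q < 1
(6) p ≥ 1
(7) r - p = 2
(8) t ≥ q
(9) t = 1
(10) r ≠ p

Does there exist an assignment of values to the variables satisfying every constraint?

Satisfiable

Take p = 2, q = 1, r = 4, s = 3, t = 1, u = 3. Then constraint 1: p + s = 5; constraint 3: p + u = 5, and every other listed constraint is also met.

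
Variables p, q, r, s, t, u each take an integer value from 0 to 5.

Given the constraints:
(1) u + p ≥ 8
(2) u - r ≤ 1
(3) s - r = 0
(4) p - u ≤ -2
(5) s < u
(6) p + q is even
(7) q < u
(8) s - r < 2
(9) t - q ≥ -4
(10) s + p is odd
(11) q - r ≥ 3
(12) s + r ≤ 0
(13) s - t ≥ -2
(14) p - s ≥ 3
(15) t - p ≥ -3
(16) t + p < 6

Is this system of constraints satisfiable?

Constraints 2, 4, 9, 11, 13, and 14 give u − p ≥ 2, p − s ≥ 3, s − t ≥ -2, t − q ≥ -4, q − r ≥ 3, r − u ≥ -1.
Adding all 6 inequalities: the left sides telescope to 0, and the right sides sum to 2 + 3 + (-2) + (-4) + 3 + (-1) = 1. So 0 ≥ 1, which is false.

Unsatisfiable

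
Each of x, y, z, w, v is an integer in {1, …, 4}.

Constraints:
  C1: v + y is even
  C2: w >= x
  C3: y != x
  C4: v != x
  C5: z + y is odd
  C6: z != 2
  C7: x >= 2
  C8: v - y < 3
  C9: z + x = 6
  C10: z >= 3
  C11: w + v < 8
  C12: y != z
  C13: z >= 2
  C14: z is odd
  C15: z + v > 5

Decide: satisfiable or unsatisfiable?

Satisfiable

Try x = 3, y = 4, z = 3, w = 3, v = 4.
Check constraint 8: v - y = 0; constraint 9: z + x = 6; constraint 11: w + v = 7. The remaining constraints are straightforward to verify.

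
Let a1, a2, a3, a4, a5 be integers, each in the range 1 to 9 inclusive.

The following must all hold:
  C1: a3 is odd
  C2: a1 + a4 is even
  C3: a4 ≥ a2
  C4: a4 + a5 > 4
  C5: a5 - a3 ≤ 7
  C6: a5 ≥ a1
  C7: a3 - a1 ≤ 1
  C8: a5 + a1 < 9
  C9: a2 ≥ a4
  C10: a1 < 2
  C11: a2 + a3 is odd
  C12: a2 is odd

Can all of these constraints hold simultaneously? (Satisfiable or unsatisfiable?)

Constraint 12 makes a2 odd and constraint 1 makes a3 odd, so a2 + a3 must be even. Constraint 11 says a2 + a3 is odd — contradiction.

Unsatisfiable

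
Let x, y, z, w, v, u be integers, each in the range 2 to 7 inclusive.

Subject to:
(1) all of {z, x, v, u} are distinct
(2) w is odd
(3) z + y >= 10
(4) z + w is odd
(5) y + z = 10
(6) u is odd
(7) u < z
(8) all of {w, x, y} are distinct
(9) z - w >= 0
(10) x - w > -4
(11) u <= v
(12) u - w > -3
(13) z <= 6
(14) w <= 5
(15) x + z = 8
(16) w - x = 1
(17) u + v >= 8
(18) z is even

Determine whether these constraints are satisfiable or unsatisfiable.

Try x = 2, y = 4, z = 6, w = 3, v = 7, u = 3.
Check constraint 3: z + y = 10; constraint 5: y + z = 10. The remaining constraints are straightforward to verify.

Satisfiable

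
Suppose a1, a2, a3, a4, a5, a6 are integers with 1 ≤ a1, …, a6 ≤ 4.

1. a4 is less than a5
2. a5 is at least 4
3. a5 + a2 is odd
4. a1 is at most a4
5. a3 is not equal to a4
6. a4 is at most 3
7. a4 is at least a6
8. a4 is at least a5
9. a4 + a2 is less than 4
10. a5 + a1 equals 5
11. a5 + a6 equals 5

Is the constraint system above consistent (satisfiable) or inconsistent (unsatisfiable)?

From constraints 2 and 8: a4 ≥ a5 and a5 ≥ 4, so a4 ≥ 4. From constraint 6: a4 ≤ 3. But 3 < 4, so no value of a4 works.

Unsatisfiable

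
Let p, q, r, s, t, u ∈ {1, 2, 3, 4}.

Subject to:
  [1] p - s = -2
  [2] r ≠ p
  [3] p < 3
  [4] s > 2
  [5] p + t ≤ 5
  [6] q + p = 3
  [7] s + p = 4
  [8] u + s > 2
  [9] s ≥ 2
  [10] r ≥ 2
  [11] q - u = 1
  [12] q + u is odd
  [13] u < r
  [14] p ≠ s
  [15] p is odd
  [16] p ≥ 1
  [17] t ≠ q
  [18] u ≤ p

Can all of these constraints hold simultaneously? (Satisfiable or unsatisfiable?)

The assignment p = 1, q = 2, r = 2, s = 3, t = 4, u = 1 works:
  constraint 1 holds since p - s = -2.
  constraint 5 holds since p + t = 5.
The rest check out directly.

Satisfiable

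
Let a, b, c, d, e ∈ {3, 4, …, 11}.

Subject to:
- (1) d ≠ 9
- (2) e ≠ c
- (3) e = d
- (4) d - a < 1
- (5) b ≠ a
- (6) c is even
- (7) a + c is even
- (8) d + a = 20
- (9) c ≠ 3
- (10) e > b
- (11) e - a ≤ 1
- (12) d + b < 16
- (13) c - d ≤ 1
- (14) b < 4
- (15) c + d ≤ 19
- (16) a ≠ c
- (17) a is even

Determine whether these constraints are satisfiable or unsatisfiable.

Satisfiable

The assignment a = 10, b = 3, c = 8, d = 10, e = 10 works:
  constraint 4 holds since d - a = 0.
  constraint 8 holds since d + a = 20.
  constraint 11 holds since e - a = 0.
The rest check out directly.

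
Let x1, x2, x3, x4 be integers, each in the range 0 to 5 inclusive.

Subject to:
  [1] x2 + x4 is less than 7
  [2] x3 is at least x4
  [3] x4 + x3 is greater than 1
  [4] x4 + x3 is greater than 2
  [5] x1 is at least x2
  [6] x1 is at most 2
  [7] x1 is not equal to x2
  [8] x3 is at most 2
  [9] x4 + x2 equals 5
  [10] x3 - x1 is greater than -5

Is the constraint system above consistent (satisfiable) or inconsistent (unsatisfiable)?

From constraints 2 and 8: x4 ≤ x3 ≤ 2. From constraints 5 and 6: x2 ≤ x1 ≤ 2. Hence x4 + x2 ≤ 4. But constraint 9 requires x4 + x2 = 5, and 5 > 4. Contradiction.

Unsatisfiable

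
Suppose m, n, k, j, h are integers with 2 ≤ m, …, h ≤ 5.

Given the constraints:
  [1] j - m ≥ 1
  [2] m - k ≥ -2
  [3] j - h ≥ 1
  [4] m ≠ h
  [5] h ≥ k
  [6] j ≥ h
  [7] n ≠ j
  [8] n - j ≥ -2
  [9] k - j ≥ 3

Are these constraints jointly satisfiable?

Constraints 1, 2, and 9 give j − m ≥ 1, m − k ≥ -2, k − j ≥ 3.
Adding all 3 inequalities: the left sides telescope to 0, and the right sides sum to 1 + (-2) + 3 = 2. So 0 ≥ 2, which is false.

Unsatisfiable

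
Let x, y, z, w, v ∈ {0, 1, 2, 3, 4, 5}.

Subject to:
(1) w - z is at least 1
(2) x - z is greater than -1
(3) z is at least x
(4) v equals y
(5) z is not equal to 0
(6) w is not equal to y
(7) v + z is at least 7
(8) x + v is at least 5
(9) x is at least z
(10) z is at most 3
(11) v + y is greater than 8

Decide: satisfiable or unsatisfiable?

Satisfiable

The assignment x = 3, y = 5, z = 3, w = 4, v = 5 works:
  constraint 1 holds since w - z = 1.
  constraint 2 holds since x - z = 0.
  constraint 7 holds since v + z = 8.
The rest check out directly.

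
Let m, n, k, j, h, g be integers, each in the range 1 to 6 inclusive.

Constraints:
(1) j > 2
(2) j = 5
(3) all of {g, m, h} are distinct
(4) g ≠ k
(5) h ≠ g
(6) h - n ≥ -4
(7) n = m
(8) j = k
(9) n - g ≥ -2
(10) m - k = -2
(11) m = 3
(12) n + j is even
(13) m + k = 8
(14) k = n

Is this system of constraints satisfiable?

Constraint 2 fixes j = 5 and constraint 11 fixes m = 3. Constraints 7, 8, and 14 give j = k = n = m, so j = m. But 5 ≠ 3 — contradiction.

Unsatisfiable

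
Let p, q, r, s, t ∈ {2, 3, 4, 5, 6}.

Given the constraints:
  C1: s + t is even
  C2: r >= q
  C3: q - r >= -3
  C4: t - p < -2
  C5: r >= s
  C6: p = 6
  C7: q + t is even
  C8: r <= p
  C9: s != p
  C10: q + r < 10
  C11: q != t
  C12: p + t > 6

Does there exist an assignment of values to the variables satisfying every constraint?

Satisfiable

One satisfying assignment is p = 6, q = 4, r = 5, s = 2, t = 2.
For the less obvious constraints — constraint 3: q - r = -1; constraint 4: t - p = -4 — and the others hold by inspection.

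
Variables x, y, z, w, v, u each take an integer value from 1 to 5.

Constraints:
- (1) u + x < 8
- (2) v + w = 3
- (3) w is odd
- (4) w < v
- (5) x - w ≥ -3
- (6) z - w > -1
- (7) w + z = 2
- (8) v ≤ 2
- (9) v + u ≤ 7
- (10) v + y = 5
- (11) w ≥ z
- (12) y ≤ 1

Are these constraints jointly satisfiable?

Unsatisfiable

From constraint 8: v ≤ 2. From constraint 12: y ≤ 1. Hence v + y ≤ 3. But constraint 10 requires v + y = 5, and 5 > 3. Contradiction.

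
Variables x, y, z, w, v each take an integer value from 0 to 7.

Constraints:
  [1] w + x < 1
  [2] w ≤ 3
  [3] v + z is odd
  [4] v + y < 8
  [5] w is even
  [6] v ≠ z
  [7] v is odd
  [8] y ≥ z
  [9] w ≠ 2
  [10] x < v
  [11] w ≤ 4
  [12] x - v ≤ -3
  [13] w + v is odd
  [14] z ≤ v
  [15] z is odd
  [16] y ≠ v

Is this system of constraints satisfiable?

Constraint 7 makes v odd and constraint 15 makes z odd, so v + z must be even. Constraint 3 says v + z is odd — contradiction.

Unsatisfiable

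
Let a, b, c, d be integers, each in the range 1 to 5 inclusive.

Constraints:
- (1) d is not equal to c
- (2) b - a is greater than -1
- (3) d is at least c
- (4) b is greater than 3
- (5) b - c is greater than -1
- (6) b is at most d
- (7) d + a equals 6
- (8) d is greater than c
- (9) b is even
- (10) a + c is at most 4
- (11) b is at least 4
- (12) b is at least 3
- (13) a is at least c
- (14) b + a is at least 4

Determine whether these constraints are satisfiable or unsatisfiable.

Satisfiable

Take a = 2, b = 4, c = 2, d = 4. Then constraint 2: b - a = 2; constraint 5: b - c = 2; constraint 7: d + a = 6, and every other listed constraint is also met.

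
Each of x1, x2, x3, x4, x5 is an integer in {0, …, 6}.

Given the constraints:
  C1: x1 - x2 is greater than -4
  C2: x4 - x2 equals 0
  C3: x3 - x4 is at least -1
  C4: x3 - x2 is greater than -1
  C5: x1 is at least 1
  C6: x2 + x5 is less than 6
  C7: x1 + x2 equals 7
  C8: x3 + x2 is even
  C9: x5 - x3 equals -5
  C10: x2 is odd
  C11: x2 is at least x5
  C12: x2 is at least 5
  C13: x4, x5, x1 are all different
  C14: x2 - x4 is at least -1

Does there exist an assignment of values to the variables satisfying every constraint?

Satisfiable

Setting (x1, x2, x3, x4, x5) = (2, 5, 5, 5, 0) satisfies everything: constraint 1: x1 - x2 = -3; constraint 2: x4 - x2 = 0, and the others follow.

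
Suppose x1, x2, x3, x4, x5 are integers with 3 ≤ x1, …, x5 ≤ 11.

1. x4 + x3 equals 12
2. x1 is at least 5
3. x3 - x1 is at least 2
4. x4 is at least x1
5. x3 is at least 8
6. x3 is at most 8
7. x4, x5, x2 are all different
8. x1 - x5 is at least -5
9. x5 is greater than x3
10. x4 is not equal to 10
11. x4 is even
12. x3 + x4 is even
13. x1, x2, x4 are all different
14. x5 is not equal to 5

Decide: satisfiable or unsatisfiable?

From constraints 2 and 4: x4 ≥ x1 ≥ 5. From constraint 5: x3 ≥ 8. Hence x4 + x3 ≥ 13. But constraint 1 requires x4 + x3 = 12, and 12 < 13. Contradiction.

Unsatisfiable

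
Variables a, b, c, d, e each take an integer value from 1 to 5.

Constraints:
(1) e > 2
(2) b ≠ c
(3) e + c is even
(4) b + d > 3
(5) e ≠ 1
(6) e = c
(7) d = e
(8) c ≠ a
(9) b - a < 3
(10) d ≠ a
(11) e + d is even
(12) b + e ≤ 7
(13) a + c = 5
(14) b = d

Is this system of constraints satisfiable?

From constraints 6, 7, and 14, b = d = e = c, so b = c. But constraint 2 says b ≠ c. Contradiction.

Unsatisfiable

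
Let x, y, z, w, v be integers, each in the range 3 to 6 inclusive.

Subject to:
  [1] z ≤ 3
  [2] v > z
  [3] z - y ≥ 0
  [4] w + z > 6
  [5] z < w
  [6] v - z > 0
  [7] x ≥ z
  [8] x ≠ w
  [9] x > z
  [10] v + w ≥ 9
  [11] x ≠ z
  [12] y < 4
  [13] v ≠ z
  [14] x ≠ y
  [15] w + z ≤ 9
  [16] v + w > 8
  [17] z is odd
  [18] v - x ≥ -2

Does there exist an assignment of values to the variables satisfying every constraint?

The assignment x = 6, y = 3, z = 3, w = 5, v = 5 works:
  constraint 3 holds since z - y = 0.
  constraint 4 holds since w + z = 8.
  constraint 6 holds since v - z = 2.
The rest check out directly.

Satisfiable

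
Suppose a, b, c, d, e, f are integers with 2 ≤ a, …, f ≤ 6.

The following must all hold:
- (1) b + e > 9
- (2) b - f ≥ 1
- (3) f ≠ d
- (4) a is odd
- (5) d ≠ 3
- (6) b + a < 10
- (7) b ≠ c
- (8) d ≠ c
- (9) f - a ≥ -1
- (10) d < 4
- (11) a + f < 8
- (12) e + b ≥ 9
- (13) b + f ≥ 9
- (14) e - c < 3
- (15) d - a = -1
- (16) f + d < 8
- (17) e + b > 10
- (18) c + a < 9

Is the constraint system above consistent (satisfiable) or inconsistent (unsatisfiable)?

Satisfiable

One satisfying assignment is a = 3, b = 6, c = 4, d = 2, e = 6, f = 3.
For the less obvious constraints — constraint 1: b + e = 12; constraint 2: b - f = 3 — and the others hold by inspection.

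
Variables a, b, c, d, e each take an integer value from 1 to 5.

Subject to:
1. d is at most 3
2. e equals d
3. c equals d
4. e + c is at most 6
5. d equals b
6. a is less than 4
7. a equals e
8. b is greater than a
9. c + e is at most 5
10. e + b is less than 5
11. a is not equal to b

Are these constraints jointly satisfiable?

Unsatisfiable

From constraints 2, 5, and 7, a = e = d = b, so a = b. But constraint 11 says a ≠ b. Contradiction.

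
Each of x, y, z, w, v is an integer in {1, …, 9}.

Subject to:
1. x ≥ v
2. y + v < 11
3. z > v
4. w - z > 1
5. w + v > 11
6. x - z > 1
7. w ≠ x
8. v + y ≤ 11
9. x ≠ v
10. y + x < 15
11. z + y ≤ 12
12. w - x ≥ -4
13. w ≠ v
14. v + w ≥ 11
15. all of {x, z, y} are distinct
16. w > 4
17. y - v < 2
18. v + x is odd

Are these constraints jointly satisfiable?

Satisfiable

One satisfying assignment is x = 9, y = 5, z = 6, w = 8, v = 4.
For the less obvious constraints — constraint 2: y + v = 9; constraint 4: w - z = 2 — and the others hold by inspection.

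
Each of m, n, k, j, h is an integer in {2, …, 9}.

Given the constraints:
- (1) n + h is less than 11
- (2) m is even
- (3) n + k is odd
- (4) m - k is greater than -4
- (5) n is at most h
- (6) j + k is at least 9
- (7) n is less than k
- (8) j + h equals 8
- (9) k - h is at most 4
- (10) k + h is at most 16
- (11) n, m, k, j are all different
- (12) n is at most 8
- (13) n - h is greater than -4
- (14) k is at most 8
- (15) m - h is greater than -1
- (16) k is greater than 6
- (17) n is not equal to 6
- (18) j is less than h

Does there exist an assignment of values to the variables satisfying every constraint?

One satisfying assignment is m = 6, n = 4, k = 7, j = 2, h = 6.
For the less obvious constraints — constraint 1: n + h = 10; constraint 4: m - k = -1 — and the others hold by inspection.

Satisfiable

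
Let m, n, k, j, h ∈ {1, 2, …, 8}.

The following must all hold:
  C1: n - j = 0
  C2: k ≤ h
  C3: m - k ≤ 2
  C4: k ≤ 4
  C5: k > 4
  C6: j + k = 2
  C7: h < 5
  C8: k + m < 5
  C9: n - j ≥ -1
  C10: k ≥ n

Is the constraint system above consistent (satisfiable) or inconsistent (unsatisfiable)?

From constraint 5: k ≥ 5. From constraint 4: k ≤ 4. But 4 < 5, so no value of k works.

Unsatisfiable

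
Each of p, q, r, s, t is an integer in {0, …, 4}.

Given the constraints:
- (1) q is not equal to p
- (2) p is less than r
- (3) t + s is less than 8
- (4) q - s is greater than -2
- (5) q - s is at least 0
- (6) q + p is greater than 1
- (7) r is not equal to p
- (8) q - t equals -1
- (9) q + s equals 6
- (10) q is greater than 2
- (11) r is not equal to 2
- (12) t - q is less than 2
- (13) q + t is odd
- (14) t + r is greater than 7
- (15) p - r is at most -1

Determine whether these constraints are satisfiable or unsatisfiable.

Setting (p, q, r, s, t) = (1, 3, 4, 3, 4) satisfies everything: constraint 3: t + s = 7; constraint 4: q - s = 0, and the others follow.

Satisfiable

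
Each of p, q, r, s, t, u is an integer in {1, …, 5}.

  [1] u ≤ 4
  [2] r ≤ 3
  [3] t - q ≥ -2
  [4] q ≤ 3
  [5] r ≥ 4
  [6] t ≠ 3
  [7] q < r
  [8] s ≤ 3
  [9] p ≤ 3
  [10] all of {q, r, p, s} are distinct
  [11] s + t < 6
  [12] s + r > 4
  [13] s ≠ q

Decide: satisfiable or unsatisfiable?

Constraints 2, 4, 8, and 9 confine each of q, r, p, s to the 3 values {1, …, 3} (the domain already gives each ≥ 1).
Constraint 10 requires all 4 of them to be distinct, but only 3 values are available — impossible by the pigeonhole principle.

Unsatisfiable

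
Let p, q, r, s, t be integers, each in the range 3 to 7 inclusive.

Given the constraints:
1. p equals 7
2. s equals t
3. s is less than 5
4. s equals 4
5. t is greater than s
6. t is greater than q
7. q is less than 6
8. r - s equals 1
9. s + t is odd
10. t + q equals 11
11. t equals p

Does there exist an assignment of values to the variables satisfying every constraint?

Constraint 4 fixes s = 4 and constraint 1 fixes p = 7. Constraints 2 and 11 give s = t = p, so s = p. But 4 ≠ 7 — contradiction.

Unsatisfiable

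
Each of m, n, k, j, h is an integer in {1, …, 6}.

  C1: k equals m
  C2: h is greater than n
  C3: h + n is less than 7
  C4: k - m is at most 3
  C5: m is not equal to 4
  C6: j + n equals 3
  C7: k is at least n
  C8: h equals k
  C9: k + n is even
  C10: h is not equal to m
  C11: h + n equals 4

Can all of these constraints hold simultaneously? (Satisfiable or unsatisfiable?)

Unsatisfiable

From constraints 1 and 8, h = k = m, so h = m. But constraint 10 says h ≠ m. Contradiction.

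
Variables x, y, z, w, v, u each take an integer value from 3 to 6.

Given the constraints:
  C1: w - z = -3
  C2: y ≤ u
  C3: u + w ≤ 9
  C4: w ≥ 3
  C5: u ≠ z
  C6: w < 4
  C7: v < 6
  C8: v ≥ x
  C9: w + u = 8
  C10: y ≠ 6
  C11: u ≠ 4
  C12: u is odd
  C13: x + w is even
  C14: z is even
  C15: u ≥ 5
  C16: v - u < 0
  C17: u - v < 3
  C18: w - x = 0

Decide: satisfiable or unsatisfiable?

Satisfiable

Try x = 3, y = 3, z = 6, w = 3, v = 3, u = 5.
Check constraint 1: w - z = -3; constraint 3: u + w = 8; constraint 9: w + u = 8. The remaining constraints are straightforward to verify.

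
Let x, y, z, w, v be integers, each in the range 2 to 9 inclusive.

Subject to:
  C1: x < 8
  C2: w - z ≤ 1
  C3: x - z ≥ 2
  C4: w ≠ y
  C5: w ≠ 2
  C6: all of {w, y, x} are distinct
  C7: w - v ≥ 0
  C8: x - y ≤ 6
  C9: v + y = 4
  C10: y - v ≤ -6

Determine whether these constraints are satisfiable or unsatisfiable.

Unsatisfiable

Constraints 2, 3, 7, 8, and 10 give x − z ≥ 2, z − w ≥ -1, w − v ≥ 0, v − y ≥ 6, y − x ≥ -6.
Adding all 5 inequalities: the left sides telescope to 0, and the right sides sum to 2 + (-1) + 0 + 6 + (-6) = 1. So 0 ≥ 1, which is false.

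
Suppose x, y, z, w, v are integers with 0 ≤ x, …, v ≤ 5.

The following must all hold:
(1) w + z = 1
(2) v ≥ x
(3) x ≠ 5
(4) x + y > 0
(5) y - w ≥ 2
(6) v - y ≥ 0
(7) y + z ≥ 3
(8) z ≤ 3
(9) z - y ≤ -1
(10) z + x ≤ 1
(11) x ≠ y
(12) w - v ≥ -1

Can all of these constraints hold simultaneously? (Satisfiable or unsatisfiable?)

Constraints 5, 6, and 12 give y − w ≥ 2, w − v ≥ -1, v − y ≥ 0.
Adding all 3 inequalities: the left sides telescope to 0, and the right sides sum to 2 + (-1) + 0 = 1. So 0 ≥ 1, which is false.

Unsatisfiable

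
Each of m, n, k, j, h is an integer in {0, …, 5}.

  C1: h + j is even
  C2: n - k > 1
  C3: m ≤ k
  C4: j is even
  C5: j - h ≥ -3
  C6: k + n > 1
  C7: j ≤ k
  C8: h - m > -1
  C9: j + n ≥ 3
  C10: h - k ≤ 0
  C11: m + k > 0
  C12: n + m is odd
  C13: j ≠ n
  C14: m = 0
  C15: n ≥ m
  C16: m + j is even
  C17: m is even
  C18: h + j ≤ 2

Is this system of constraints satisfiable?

Satisfiable

Try m = 0, n = 3, k = 1, j = 0, h = 0.
Check constraint 2: n - k = 2; constraint 5: j - h = 0; constraint 6: k + n = 4. The remaining constraints are straightforward to verify.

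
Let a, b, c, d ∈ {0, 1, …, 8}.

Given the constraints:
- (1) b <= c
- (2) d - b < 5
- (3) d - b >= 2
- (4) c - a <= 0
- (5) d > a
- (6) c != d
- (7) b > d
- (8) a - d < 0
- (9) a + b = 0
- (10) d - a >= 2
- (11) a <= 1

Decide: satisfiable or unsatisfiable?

Constraints 1, 4, 5, and 7 give b ≤ c, c ≤ a, a < d, d < b. Chaining: b ≤ c ≤ a < d < b, which forces b < b — impossible.

Unsatisfiable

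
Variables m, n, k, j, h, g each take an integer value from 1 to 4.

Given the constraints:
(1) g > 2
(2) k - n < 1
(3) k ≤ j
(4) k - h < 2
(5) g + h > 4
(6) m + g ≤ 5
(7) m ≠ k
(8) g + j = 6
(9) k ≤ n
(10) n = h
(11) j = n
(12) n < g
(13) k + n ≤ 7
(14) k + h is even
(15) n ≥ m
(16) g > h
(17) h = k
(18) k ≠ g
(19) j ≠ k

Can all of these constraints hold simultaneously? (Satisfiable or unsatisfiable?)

From constraints 10, 11, and 17, j = n = h = k, so j = k. But constraint 19 says j ≠ k. Contradiction.

Unsatisfiable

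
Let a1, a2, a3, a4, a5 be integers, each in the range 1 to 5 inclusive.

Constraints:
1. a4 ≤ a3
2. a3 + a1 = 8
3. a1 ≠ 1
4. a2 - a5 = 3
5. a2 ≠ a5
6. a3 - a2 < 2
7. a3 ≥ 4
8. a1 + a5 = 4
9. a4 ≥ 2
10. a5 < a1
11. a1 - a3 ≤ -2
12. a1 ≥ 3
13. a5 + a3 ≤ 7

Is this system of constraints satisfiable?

Satisfiable

The assignment a1 = 3, a2 = 4, a3 = 5, a4 = 2, a5 = 1 works:
  constraint 2 holds since a3 + a1 = 8.
  constraint 4 holds since a2 - a5 = 3.
The rest check out directly.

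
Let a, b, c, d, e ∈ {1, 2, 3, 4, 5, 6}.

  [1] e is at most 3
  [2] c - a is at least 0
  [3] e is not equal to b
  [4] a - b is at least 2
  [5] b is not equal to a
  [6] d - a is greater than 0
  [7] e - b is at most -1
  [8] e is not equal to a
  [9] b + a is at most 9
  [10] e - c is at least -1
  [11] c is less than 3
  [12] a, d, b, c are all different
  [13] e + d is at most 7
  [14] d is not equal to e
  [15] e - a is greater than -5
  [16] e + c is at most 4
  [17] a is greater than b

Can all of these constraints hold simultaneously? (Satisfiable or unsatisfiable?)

Constraints 2, 4, 7, and 10 give c − a ≥ 0, a − b ≥ 2, b − e ≥ 1, e − c ≥ -1.
Adding all 4 inequalities: the left sides telescope to 0, and the right sides sum to 0 + 2 + 1 + (-1) = 2. So 0 ≥ 2, which is false.

Unsatisfiable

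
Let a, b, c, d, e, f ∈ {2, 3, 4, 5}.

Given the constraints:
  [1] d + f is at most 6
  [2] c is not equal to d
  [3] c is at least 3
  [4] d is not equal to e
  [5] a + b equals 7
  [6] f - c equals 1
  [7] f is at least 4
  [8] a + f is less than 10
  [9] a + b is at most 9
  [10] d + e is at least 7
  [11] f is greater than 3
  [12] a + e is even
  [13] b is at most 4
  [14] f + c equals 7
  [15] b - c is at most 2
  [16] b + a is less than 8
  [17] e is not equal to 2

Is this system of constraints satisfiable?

Take a = 5, b = 2, c = 3, d = 2, e = 5, f = 4. Then constraint 1: d + f = 6; constraint 5: a + b = 7, and every other listed constraint is also met.

Satisfiable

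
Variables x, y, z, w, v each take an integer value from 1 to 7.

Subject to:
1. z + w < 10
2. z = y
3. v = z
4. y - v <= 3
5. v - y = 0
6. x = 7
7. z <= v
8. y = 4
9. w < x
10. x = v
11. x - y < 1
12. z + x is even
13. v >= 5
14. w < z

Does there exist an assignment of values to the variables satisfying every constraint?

Constraint 6 fixes x = 7 and constraint 8 fixes y = 4. Constraints 2, 3, and 10 give x = v = z = y, so x = y. But 7 ≠ 4 — contradiction.

Unsatisfiable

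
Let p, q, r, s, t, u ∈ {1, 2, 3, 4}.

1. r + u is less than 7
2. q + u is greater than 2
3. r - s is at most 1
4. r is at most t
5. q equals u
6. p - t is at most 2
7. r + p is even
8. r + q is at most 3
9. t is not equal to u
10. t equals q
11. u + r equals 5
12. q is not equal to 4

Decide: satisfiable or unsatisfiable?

From constraints 5 and 10, t = q = u, so t = u. But constraint 9 says t ≠ u. Contradiction.

Unsatisfiable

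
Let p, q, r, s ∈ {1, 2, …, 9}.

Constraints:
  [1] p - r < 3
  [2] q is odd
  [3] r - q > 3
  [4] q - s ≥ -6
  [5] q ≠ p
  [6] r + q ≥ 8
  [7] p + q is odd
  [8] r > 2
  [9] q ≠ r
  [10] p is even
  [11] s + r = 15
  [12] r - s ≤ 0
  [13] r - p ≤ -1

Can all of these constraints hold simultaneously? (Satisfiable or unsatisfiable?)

Take p = 8, q = 3, r = 7, s = 8. Then constraint 1: p - r = 1; constraint 3: r - q = 4; constraint 4: q - s = -5, and every other listed constraint is also met.

Satisfiable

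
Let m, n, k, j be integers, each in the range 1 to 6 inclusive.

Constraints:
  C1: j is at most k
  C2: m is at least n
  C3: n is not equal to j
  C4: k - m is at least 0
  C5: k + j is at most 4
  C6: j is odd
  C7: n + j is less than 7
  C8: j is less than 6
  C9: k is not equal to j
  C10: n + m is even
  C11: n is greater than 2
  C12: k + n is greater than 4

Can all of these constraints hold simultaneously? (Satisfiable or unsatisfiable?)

The assignment m = 3, n = 3, k = 3, j = 1 works:
  constraint 4 holds since k - m = 0.
  constraint 5 holds since k + j = 4.
The rest check out directly.

Satisfiable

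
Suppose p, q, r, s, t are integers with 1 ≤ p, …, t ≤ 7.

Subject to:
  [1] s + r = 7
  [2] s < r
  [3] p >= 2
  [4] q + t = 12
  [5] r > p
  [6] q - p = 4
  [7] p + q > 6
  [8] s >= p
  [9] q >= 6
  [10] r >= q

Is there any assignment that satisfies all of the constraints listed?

Unsatisfiable

From constraints 3 and 8: s ≥ p ≥ 2. From constraints 9 and 10: r ≥ q ≥ 6. Hence s + r ≥ 8. But constraint 1 requires s + r = 7, and 7 < 8. Contradiction.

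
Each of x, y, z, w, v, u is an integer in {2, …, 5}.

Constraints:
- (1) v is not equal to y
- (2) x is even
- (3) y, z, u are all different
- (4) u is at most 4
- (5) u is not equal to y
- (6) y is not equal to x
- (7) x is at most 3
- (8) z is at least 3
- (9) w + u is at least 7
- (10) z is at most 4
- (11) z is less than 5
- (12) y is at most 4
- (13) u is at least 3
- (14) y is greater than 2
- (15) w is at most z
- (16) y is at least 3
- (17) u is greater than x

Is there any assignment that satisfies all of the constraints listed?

Unsatisfiable

Constraints 4, 8, 10, 12, 13, and 16 confine each of y, z, u to the 2 values {3, 4}.
Constraint 3 requires all 3 of them to be distinct, but only 2 values are available — impossible by the pigeonhole principle.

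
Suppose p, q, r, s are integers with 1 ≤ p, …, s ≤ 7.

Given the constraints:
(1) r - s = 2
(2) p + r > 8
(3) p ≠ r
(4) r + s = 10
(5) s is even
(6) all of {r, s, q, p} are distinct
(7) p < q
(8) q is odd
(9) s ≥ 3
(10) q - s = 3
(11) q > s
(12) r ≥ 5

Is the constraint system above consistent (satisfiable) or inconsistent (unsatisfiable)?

One satisfying assignment is p = 3, q = 7, r = 6, s = 4.
For the less obvious constraints — constraint 1: r - s = 2; constraint 2: p + r = 9; constraint 4: r + s = 10 — and the others hold by inspection.

Satisfiable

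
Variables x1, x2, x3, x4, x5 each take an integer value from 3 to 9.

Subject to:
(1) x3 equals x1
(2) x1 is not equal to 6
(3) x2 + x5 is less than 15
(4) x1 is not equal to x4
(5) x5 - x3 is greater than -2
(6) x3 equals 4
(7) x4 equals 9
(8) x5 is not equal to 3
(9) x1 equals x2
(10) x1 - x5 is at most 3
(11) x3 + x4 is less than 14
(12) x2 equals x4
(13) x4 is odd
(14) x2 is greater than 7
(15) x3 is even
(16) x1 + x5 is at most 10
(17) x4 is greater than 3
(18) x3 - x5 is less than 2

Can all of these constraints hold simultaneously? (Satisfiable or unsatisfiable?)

Constraint 6 fixes x3 = 4 and constraint 7 fixes x4 = 9. Constraints 1, 9, and 12 give x3 = x1 = x2 = x4, so x3 = x4. But 4 ≠ 9 — contradiction.

Unsatisfiable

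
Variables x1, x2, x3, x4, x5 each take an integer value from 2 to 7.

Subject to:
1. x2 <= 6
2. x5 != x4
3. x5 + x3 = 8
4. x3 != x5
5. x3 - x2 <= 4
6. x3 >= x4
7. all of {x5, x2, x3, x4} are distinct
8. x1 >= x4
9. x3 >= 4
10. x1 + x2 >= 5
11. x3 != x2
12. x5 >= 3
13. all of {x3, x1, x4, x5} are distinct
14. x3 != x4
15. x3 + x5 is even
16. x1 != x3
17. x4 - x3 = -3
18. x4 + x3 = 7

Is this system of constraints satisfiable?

Satisfiable

Take x1 = 4, x2 = 4, x3 = 5, x4 = 2, x5 = 3. Then constraint 3: x5 + x3 = 8; constraint 5: x3 - x2 = 1, and every other listed constraint is also met.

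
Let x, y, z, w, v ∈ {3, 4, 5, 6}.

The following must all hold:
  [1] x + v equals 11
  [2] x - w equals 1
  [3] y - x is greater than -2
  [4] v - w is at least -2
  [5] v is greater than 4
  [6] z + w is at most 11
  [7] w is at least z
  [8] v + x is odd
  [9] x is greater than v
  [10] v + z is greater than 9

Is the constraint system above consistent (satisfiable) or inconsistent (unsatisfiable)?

Setting (x, y, z, w, v) = (6, 5, 5, 5, 5) satisfies everything: constraint 1: x + v = 11; constraint 2: x - w = 1, and the others follow.

Satisfiable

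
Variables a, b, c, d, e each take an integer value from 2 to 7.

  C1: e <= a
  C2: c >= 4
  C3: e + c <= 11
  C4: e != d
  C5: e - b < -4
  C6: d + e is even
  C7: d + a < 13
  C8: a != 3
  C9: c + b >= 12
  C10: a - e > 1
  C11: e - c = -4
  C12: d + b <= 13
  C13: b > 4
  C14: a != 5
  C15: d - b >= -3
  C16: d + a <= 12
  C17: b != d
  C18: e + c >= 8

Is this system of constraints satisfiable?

Satisfiable

One satisfying assignment is a = 6, b = 7, c = 6, d = 6, e = 2.
For the less obvious constraints — constraint 3: e + c = 8; constraint 5: e - b = -5; constraint 7: d + a = 12 — and the others hold by inspection.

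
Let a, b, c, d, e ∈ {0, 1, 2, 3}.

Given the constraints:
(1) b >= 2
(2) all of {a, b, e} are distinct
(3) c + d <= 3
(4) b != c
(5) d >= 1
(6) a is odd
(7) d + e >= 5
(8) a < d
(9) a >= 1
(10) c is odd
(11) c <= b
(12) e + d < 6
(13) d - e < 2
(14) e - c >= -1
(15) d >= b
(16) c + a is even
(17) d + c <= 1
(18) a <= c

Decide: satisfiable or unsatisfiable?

From constraints 1 and 15: d ≥ b ≥ 2. From constraints 9 and 18: c ≥ a ≥ 1. Hence d + c ≥ 3. But constraint 17 requires d + c ≤ 1, and 1 < 3. Contradiction.

Unsatisfiable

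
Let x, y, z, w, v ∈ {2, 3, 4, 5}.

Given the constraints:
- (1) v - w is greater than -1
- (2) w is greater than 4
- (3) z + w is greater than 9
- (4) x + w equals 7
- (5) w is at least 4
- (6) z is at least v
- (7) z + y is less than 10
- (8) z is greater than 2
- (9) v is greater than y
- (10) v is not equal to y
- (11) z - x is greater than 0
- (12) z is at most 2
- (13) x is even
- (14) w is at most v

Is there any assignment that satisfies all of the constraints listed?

From constraints 5 and 14: v ≥ w and w ≥ 4, so v ≥ 4. From constraints 6 and 12: v ≤ z and z ≤ 2, so v ≤ 2. But 2 < 4, so no value of v works.

Unsatisfiable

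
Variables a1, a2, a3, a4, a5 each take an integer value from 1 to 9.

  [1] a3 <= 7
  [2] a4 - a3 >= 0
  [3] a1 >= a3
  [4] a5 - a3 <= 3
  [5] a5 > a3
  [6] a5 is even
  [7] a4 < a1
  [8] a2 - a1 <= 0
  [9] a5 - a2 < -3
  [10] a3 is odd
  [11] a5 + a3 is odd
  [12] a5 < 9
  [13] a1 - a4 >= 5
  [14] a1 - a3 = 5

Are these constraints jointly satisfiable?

Satisfiable

The assignment a1 = 6, a2 = 6, a3 = 1, a4 = 1, a5 = 2 works:
  constraint 2 holds since a4 - a3 = 0.
  constraint 4 holds since a5 - a3 = 1.
  constraint 8 holds since a2 - a1 = 0.
The rest check out directly.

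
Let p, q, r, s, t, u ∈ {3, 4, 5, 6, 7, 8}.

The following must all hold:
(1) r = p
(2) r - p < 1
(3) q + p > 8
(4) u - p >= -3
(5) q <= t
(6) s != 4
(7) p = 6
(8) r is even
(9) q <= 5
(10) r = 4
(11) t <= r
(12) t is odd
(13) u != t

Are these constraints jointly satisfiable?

Unsatisfiable

Constraint 10 fixes r = 4 and constraint 7 fixes p = 6, but constraint 1 requires r = p. Since 4 ≠ 6, contradiction.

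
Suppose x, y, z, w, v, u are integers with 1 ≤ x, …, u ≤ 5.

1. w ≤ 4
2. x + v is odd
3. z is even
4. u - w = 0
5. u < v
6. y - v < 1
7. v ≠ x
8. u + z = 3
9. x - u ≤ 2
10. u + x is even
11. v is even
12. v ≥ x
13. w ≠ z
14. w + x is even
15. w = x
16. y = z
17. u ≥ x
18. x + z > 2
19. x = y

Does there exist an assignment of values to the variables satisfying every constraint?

Unsatisfiable

From constraints 15, 16, and 19, w = x = y = z, so w = z. But constraint 13 says w ≠ z. Contradiction.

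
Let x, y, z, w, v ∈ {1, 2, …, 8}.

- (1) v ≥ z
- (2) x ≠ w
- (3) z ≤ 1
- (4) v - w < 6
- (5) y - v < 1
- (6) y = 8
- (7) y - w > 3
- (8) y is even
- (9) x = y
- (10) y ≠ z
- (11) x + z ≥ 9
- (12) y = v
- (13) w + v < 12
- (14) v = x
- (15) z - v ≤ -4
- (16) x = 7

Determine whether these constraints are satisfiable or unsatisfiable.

Constraint 6 fixes y = 8 and constraint 16 fixes x = 7. Constraints 12 and 14 give y = v = x, so y = x. But 8 ≠ 7 — contradiction.

Unsatisfiable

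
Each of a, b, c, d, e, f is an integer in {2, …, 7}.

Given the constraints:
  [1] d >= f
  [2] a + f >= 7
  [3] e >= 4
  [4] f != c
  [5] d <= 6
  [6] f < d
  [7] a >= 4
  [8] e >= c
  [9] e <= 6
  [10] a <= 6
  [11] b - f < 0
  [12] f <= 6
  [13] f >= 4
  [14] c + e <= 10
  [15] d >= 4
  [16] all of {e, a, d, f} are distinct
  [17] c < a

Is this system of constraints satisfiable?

Constraints 3, 5, 7, 9, 10, 12, 13, and 15 confine each of e, a, d, f to the 3 values {4, …, 6}.
Constraint 16 requires all 4 of them to be distinct, but only 3 values are available — impossible by the pigeonhole principle.

Unsatisfiable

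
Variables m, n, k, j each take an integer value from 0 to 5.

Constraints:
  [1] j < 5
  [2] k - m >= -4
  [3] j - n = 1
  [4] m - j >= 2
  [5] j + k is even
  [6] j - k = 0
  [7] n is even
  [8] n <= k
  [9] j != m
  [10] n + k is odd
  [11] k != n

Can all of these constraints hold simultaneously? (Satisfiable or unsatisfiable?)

Satisfiable

Setting (m, n, k, j) = (3, 0, 1, 1) satisfies everything: constraint 2: k - m = -2; constraint 3: j - n = 1; constraint 4: m - j = 2, and the others follow.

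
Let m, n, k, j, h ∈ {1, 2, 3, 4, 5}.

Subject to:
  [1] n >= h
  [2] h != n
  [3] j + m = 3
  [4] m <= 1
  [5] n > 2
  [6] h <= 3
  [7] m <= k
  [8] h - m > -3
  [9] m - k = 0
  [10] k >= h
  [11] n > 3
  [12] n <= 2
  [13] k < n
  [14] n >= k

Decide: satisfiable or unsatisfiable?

From constraint 11: n ≥ 4. From constraint 12: n ≤ 2. But 2 < 4, so no value of n works.

Unsatisfiable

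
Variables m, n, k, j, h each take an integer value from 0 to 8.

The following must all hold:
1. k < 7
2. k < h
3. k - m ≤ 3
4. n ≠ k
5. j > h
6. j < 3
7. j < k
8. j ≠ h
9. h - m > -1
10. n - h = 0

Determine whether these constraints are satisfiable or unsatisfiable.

Unsatisfiable

Constraints 2, 5, and 7 give k < h, h < j, j < k. Chaining: k < h < j < k, which forces k < k — impossible.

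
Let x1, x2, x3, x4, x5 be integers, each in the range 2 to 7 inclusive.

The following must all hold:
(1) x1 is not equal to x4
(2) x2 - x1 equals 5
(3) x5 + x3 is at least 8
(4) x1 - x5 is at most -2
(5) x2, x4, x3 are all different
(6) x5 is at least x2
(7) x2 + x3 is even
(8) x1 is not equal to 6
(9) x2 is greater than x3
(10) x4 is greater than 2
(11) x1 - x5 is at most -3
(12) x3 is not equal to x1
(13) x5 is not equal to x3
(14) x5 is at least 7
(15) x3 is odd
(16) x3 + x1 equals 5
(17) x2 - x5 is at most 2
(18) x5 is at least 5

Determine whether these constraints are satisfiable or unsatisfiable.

One satisfying assignment is x1 = 2, x2 = 7, x3 = 3, x4 = 4, x5 = 7.
For the less obvious constraints — constraint 2: x2 - x1 = 5; constraint 3: x5 + x3 = 10; constraint 4: x1 - x5 = -5 — and the others hold by inspection.

Satisfiable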